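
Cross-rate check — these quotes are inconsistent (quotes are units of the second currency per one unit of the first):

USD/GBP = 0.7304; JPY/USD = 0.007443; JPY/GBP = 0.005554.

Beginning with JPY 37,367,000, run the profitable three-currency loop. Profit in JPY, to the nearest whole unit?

Profitable loop is JPY → GBP → USD → JPY:
JPY 37,367,000 × 0.005554 = GBP 207,536.32
GBP 207,536.32 ÷ 0.7304 = USD 284,140.63
USD 284,140.63 ÷ 0.007443 = JPY 38,175,552
Profit = JPY 38,175,552 − JPY 37,367,000

Profit: JPY 808,552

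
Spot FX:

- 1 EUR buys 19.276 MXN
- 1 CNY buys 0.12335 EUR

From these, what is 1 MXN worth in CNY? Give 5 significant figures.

1 MXN ÷ 19.276 = 0.051878 EUR
0.051878 EUR ÷ 0.12335 = 0.420575 CNY

MXN/CNY = 0.42058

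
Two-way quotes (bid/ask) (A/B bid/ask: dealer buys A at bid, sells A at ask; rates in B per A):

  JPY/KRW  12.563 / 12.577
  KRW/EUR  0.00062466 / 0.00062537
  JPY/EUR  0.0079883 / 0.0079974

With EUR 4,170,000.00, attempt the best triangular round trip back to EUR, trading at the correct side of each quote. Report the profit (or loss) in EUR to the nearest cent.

Net profit: EUR 65,223.34

Best loop EUR → KRW → JPY → EUR:
EUR 4,170,000.00 ÷ 0.00062537 (buy KRW at ask) = KRW 6,668,052,513
KRW 6,668,052,513 ÷ 12.577 (buy JPY at ask) = JPY 530,178,303
JPY 530,178,303 × 0.0079883 (sell JPY at bid) = EUR 4,235,223.34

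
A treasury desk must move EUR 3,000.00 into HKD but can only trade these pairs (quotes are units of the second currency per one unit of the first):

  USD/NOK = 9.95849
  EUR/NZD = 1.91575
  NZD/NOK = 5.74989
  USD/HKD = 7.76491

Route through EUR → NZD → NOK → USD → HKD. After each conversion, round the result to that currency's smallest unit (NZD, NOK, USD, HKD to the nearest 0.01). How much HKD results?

HKD 25,766.92

EUR 3,000.00 × 1.91575 = NZD 5,747.25
NZD 5,747.25 × 5.74989 = NOK 33,046.06
NOK 33,046.06 ÷ 9.95849 = USD 3,318.38
USD 3,318.38 × 7.76491 = HKD 25,766.92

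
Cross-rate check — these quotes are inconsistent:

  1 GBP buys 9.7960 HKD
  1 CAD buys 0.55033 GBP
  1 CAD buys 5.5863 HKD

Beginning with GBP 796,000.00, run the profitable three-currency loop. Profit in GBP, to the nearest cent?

Profit: GBP 28,831.73

Profitable loop is GBP → CAD → HKD → GBP:
GBP 796,000.00 ÷ 0.55033 = CAD 1,446,404.88
CAD 1,446,404.88 × 5.5863 = HKD 8,080,051.61
HKD 8,080,051.61 ÷ 9.7960 = GBP 824,831.73
Profit = GBP 824,831.73 − GBP 796,000.00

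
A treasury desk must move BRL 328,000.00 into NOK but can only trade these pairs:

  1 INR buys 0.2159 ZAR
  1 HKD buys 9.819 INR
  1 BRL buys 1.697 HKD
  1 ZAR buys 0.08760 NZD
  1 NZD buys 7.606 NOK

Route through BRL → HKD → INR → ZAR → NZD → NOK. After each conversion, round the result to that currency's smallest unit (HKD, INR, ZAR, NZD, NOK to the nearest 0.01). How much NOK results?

BRL 328,000.00 × 1.697 = HKD 556,616.00
HKD 556,616.00 × 9.819 = INR 5,465,412.50
INR 5,465,412.50 × 0.2159 = ZAR 1,179,982.56
ZAR 1,179,982.56 × 0.08760 = NZD 103,366.47
NZD 103,366.47 × 7.606 = NOK 786,205.37

NOK 786,205.37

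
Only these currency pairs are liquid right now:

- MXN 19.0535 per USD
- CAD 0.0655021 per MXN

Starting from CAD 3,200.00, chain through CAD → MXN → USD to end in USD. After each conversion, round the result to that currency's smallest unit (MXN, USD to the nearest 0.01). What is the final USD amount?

USD 2,564.01

CAD 3,200.00 ÷ 0.0655021 = MXN 48,853.40
MXN 48,853.40 ÷ 19.0535 = USD 2,564.01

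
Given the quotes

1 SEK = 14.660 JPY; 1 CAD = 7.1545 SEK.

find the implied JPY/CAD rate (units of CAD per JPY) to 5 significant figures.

1 JPY ÷ 14.660 = 0.0682128 SEK
0.0682128 SEK ÷ 7.1545 = 0.00953425 CAD

JPY/CAD = 0.0095343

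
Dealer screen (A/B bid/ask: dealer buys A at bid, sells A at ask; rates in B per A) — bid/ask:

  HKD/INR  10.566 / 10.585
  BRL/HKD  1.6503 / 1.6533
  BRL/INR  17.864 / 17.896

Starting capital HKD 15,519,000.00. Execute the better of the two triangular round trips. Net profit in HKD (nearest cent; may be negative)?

Best loop HKD → BRL → INR → HKD:
HKD 15,519,000.00 ÷ 1.6533 (buy BRL at ask) = BRL 9,386,681.18
BRL 9,386,681.18 × 17.864 (sell BRL at bid) = INR 167,683,672.65
INR 167,683,672.65 ÷ 10.585 (buy HKD at ask) = HKD 15,841,631.80

Net profit: HKD 322,631.80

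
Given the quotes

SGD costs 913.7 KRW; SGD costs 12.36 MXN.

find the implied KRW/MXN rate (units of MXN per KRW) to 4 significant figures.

KRW/MXN = 0.01353

1 KRW ÷ 913.7 = 0.00109445 SGD
0.00109445 SGD × 12.36 = 0.0135274 MXN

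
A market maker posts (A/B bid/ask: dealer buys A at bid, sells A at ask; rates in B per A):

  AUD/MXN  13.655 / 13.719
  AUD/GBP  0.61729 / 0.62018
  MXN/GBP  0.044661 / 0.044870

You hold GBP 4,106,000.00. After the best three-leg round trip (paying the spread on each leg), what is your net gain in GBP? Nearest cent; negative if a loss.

Net profit: GBP 11,462.58

Best loop GBP → MXN → AUD → GBP:
GBP 4,106,000.00 ÷ 0.044870 (buy MXN at ask) = MXN 91,508,803.21
MXN 91,508,803.21 ÷ 13.719 (buy AUD at ask) = AUD 6,670,224.01
AUD 6,670,224.01 × 0.61729 (sell AUD at bid) = GBP 4,117,462.58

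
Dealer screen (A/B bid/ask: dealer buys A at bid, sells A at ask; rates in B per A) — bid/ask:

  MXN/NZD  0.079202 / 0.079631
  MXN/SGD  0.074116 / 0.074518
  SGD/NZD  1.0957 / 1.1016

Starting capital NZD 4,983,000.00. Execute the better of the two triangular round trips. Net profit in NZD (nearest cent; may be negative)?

Best loop NZD → MXN → SGD → NZD:
NZD 4,983,000.00 ÷ 0.079631 (buy MXN at ask) = MXN 62,576,132.41
MXN 62,576,132.41 × 0.074116 (sell MXN at bid) = SGD 4,637,892.63
SGD 4,637,892.63 × 1.0957 (sell SGD at bid) = NZD 5,081,738.95

Net profit: NZD 98,738.95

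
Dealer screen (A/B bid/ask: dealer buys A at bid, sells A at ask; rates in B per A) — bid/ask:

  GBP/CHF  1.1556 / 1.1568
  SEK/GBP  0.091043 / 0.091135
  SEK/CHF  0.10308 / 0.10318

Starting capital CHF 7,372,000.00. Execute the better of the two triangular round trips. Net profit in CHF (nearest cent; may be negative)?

Net profit: CHF 144,988.68

Best loop CHF → SEK → GBP → CHF:
CHF 7,372,000.00 ÷ 0.10318 (buy SEK at ask) = SEK 71,447,955.03
SEK 71,447,955.03 × 0.091043 (sell SEK at bid) = GBP 6,504,836.17
GBP 6,504,836.17 × 1.1556 (sell GBP at bid) = CHF 7,516,988.68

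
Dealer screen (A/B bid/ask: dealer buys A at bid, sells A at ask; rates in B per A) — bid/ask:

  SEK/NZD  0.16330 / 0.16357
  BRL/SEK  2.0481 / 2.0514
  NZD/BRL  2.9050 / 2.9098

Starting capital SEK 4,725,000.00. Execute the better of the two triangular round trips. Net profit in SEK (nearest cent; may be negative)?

Net profit: SEK 114,323.65

Best loop SEK → BRL → NZD → SEK:
SEK 4,725,000.00 ÷ 2.0514 (buy BRL at ask) = BRL 2,303,305.06
BRL 2,303,305.06 ÷ 2.9098 (buy NZD at ask) = NZD 791,568.17
NZD 791,568.17 ÷ 0.16357 (buy SEK at ask) = SEK 4,839,323.65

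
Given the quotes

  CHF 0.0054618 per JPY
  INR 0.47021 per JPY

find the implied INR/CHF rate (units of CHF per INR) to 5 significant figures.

INR/CHF = 0.011616

1 INR ÷ 0.47021 = 2.12671 JPY
2.12671 JPY × 0.0054618 = 0.0116157 CHF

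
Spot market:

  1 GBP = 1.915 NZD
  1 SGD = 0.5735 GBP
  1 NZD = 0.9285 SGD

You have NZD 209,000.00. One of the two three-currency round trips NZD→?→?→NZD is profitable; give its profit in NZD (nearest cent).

Profitable loop is NZD → SGD → GBP → NZD:
NZD 209,000.00 × 0.9285 = SGD 194,056.50
SGD 194,056.50 × 0.5735 = GBP 111,291.40
GBP 111,291.40 × 1.915 = NZD 213,123.04
Profit = NZD 213,123.04 − NZD 209,000.00

Profit: NZD 4,123.04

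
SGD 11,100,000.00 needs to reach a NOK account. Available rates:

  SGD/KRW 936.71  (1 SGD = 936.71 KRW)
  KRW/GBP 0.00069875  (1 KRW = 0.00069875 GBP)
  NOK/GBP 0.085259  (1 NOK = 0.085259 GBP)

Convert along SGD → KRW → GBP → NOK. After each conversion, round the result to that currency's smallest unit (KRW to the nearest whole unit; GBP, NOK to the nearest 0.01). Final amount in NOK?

NOK 85,213,758.66

SGD 11,100,000.00 × 936.71 = KRW 10,397,481,000
KRW 10,397,481,000 × 0.00069875 = GBP 7,265,239.85
GBP 7,265,239.85 ÷ 0.085259 = NOK 85,213,758.66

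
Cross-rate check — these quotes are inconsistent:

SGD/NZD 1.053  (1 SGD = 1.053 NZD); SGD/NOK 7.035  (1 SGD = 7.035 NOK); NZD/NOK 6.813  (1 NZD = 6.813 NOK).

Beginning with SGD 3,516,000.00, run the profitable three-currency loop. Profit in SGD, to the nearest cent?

Profit: SGD 69,514.84

Profitable loop is SGD → NZD → NOK → SGD:
SGD 3,516,000.00 × 1.053 = NZD 3,702,348.00
NZD 3,702,348.00 × 6.813 = NOK 25,224,096.92
NOK 25,224,096.92 ÷ 7.035 = SGD 3,585,514.84
Profit = SGD 3,585,514.84 − SGD 3,516,000.00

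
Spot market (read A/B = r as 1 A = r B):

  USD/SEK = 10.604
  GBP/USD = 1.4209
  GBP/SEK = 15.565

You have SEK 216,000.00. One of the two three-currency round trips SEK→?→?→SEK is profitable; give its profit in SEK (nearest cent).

Profit: SEK 7,136.00

Profitable loop is SEK → USD → GBP → SEK:
SEK 216,000.00 ÷ 10.604 = USD 20,369.67
USD 20,369.67 ÷ 1.4209 = GBP 14,335.75
GBP 14,335.75 × 15.565 = SEK 223,136.00
Profit = SEK 223,136.00 − SEK 216,000.00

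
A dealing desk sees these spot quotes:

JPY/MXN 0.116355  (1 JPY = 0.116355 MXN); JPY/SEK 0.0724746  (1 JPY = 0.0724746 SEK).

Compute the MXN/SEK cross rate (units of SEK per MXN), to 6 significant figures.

MXN/SEK = 0.622875

1 MXN ÷ 0.116355 = 8.59439 JPY
8.59439 JPY × 0.0724746 = 0.622875 SEK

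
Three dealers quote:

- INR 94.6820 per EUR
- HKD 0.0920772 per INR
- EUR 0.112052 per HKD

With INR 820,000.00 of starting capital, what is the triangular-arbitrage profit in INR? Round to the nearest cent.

Profit: INR 19,411.11

Profitable loop is INR → EUR → HKD → INR:
INR 820,000.00 ÷ 94.6820 = EUR 8,660.57
EUR 8,660.57 ÷ 0.112052 = HKD 77,290.62
HKD 77,290.62 ÷ 0.0920772 = INR 839,411.11
Profit = INR 839,411.11 − INR 820,000.00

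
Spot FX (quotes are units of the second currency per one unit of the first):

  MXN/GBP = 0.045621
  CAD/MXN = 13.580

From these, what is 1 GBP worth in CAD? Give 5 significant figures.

1 GBP ÷ 0.045621 = 21.9197 MXN
21.9197 MXN ÷ 13.580 = 1.61412 CAD

GBP/CAD = 1.6141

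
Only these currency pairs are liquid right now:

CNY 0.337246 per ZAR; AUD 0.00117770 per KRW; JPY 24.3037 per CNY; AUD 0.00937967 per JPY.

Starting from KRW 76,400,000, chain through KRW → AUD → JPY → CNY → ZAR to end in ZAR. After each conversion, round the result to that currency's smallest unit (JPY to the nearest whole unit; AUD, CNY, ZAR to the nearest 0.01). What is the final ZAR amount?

KRW 76,400,000 × 0.00117770 = AUD 89,976.28
AUD 89,976.28 ÷ 0.00937967 = JPY 9,592,691
JPY 9,592,691 ÷ 24.3037 = CNY 394,700.85
CNY 394,700.85 ÷ 0.337246 = ZAR 1,170,364.81

ZAR 1,170,364.81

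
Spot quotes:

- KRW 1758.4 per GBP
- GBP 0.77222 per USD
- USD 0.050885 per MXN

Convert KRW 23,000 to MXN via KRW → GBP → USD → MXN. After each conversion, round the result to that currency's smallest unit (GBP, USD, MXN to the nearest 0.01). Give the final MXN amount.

MXN 332.91

KRW 23,000 ÷ 1758.4 = GBP 13.08
GBP 13.08 ÷ 0.77222 = USD 16.94
USD 16.94 ÷ 0.050885 = MXN 332.91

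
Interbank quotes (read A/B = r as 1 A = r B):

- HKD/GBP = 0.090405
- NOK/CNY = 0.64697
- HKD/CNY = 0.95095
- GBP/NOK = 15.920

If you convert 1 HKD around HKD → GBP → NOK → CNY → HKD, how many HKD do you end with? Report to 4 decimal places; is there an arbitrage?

Around HKD → GBP → NOK → CNY → HKD: 1 × 0.090405 × 15.920 × 0.64697 ÷ 0.95095 = 0.979179
Product < 1; profitable direction is HKD → CNY → NOK → GBP → HKD.

0.9792 (arbitrage exists)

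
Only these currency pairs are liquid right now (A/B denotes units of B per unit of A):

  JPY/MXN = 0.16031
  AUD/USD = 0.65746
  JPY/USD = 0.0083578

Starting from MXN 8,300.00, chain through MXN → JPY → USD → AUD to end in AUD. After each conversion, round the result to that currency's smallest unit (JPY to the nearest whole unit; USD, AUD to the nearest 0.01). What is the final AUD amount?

AUD 658.18

MXN 8,300.00 ÷ 0.16031 = JPY 51,775
JPY 51,775 × 0.0083578 = USD 432.73
USD 432.73 ÷ 0.65746 = AUD 658.18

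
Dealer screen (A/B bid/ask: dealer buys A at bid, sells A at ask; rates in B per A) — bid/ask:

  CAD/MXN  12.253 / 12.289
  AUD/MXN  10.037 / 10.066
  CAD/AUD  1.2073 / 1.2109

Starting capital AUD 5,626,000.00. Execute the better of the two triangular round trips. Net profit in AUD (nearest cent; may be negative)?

Net profit: AUD 29,577.47

Best loop AUD → CAD → MXN → AUD:
AUD 5,626,000.00 ÷ 1.2109 (buy CAD at ask) = CAD 4,646,130.98
CAD 4,646,130.98 × 12.253 (sell CAD at bid) = MXN 56,929,042.86
MXN 56,929,042.86 ÷ 10.066 (buy AUD at ask) = AUD 5,655,577.47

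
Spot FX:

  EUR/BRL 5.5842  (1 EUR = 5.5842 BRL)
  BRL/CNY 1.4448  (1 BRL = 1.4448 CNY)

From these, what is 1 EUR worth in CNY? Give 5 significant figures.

1 EUR × 5.5842 = 5.5842 BRL
5.5842 BRL × 1.4448 = 8.06805 CNY

EUR/CNY = 8.0681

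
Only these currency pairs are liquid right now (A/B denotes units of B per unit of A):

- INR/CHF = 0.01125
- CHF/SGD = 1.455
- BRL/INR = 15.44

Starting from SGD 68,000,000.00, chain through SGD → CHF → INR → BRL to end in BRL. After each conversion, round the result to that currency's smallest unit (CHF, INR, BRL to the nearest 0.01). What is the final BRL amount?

SGD 68,000,000.00 ÷ 1.455 = CHF 46,735,395.19
CHF 46,735,395.19 ÷ 0.01125 = INR 4,154,257,350.22
INR 4,154,257,350.22 ÷ 15.44 = BRL 269,058,118.54

BRL 269,058,118.54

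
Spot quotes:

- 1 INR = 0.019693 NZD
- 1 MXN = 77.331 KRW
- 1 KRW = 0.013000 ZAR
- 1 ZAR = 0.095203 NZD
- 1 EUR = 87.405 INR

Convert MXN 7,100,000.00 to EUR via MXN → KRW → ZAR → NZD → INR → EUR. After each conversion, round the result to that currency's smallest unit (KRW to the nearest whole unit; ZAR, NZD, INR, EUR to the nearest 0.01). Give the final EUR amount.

MXN 7,100,000.00 × 77.331 = KRW 549,050,100
KRW 549,050,100 × 0.013000 = ZAR 7,137,651.30
ZAR 7,137,651.30 × 0.095203 = NZD 679,525.82
NZD 679,525.82 ÷ 0.019693 = INR 34,505,957.45
INR 34,505,957.45 ÷ 87.405 = EUR 394,782.42

EUR 394,782.42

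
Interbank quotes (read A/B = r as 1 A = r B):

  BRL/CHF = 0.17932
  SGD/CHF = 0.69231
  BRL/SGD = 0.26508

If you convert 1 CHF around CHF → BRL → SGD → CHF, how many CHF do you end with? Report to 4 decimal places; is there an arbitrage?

1.0234 (arbitrage exists)

Around CHF → BRL → SGD → CHF: 1 ÷ 0.17932 × 0.26508 × 0.69231 = 1.023408
Product > 1; profitable direction is CHF → BRL → SGD → CHF.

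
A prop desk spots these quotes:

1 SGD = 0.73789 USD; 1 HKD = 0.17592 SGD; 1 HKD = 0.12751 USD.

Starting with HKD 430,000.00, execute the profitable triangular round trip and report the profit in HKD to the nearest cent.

Profit: HKD 7,754.94

Profitable loop is HKD → SGD → USD → HKD:
HKD 430,000.00 × 0.17592 = SGD 75,645.60
SGD 75,645.60 × 0.73789 = USD 55,818.13
USD 55,818.13 ÷ 0.12751 = HKD 437,754.94
Profit = HKD 437,754.94 − HKD 430,000.00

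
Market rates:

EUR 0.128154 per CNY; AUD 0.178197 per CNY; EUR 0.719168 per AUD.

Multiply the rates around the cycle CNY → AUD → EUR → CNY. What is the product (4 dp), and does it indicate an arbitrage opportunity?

1.0000 (no arbitrage)

Around CNY → AUD → EUR → CNY: 1 × 0.178197 × 0.719168 ÷ 0.128154 = 0.999997
Product ≈ 1 (deviation 0.000%, within rounding noise).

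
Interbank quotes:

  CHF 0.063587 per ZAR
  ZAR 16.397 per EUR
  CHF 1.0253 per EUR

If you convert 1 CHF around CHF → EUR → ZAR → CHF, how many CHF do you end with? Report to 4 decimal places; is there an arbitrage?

1.0169 (arbitrage exists)

Around CHF → EUR → ZAR → CHF: 1 ÷ 1.0253 × 16.397 × 0.063587 = 1.016908
Product > 1; profitable direction is CHF → EUR → ZAR → CHF.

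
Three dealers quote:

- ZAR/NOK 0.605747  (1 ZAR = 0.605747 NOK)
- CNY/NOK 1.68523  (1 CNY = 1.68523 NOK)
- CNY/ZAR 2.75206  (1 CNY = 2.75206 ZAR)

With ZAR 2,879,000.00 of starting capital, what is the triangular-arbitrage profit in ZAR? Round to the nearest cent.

Profit: ZAR 31,393.26

Profitable loop is ZAR → CNY → NOK → ZAR:
ZAR 2,879,000.00 ÷ 2.75206 = CNY 1,046,125.45
CNY 1,046,125.45 × 1.68523 = NOK 1,762,961.99
NOK 1,762,961.99 ÷ 0.605747 = ZAR 2,910,393.26
Profit = ZAR 2,910,393.26 − ZAR 2,879,000.00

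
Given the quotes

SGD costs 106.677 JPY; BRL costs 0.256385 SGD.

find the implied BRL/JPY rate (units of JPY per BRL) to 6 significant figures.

BRL/JPY = 27.3504

1 BRL × 0.256385 = 0.256385 SGD
0.256385 SGD × 106.677 = 27.3504 JPY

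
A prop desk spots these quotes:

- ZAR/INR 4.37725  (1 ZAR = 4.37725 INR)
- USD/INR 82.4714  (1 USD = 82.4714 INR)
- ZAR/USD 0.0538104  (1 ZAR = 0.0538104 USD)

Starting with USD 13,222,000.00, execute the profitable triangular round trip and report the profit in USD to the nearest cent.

Profit: USD 182,955.88

Profitable loop is USD → INR → ZAR → USD:
USD 13,222,000.00 × 82.4714 = INR 1,090,436,850.80
INR 1,090,436,850.80 ÷ 4.37725 = ZAR 249,114,592.68
ZAR 249,114,592.68 × 0.0538104 = USD 13,404,955.88
Profit = USD 13,404,955.88 − USD 13,222,000.00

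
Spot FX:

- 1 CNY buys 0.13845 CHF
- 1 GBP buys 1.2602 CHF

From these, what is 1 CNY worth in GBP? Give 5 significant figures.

1 CNY × 0.13845 = 0.13845 CHF
0.13845 CHF ÷ 1.2602 = 0.109864 GBP

CNY/GBP = 0.10986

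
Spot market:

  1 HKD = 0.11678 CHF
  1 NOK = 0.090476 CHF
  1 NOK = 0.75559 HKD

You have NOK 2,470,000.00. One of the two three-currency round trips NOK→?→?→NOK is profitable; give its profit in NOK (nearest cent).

Profit: NOK 62,652.89

Profitable loop is NOK → CHF → HKD → NOK:
NOK 2,470,000.00 × 0.090476 = CHF 223,475.72
CHF 223,475.72 ÷ 0.11678 = HKD 1,913,647.20
HKD 1,913,647.20 ÷ 0.75559 = NOK 2,532,652.89
Profit = NOK 2,532,652.89 − NOK 2,470,000.00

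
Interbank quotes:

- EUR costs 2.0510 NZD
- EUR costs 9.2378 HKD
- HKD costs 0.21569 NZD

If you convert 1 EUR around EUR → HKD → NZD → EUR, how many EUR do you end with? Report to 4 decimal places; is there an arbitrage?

0.9715 (arbitrage exists)

Around EUR → HKD → NZD → EUR: 1 × 9.2378 × 0.21569 ÷ 2.0510 = 0.971478
Product < 1; profitable direction is EUR → NZD → HKD → EUR.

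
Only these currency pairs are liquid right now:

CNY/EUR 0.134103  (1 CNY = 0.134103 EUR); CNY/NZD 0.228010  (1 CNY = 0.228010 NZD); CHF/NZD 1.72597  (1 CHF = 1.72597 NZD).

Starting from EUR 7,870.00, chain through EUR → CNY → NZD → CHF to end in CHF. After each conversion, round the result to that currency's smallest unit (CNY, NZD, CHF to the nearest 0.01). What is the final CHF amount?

CHF 7,752.77

EUR 7,870.00 ÷ 0.134103 = CNY 58,686.23
CNY 58,686.23 × 0.228010 = NZD 13,381.05
NZD 13,381.05 ÷ 1.72597 = CHF 7,752.77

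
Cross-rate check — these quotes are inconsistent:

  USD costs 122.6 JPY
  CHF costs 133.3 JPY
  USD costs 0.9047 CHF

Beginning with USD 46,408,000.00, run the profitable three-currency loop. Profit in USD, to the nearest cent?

Profit: USD 770,983.87

Profitable loop is USD → JPY → CHF → USD:
USD 46,408,000.00 × 122.6 = JPY 5,689,620,800
JPY 5,689,620,800 ÷ 133.3 = CHF 42,682,826.71
CHF 42,682,826.71 ÷ 0.9047 = USD 47,178,983.87
Profit = USD 47,178,983.87 − USD 46,408,000.00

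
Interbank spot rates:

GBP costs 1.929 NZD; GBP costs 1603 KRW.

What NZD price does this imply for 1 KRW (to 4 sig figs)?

1 KRW ÷ 1603 = 0.00062383 GBP
0.00062383 GBP × 1.929 = 0.00120337 NZD

KRW/NZD = 0.001203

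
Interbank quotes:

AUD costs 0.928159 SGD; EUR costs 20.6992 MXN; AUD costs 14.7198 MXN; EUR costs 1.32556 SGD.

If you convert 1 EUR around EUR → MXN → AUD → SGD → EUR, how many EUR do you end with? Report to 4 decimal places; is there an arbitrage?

0.9846 (arbitrage exists)

Around EUR → MXN → AUD → SGD → EUR: 1 × 20.6992 ÷ 14.7198 × 0.928159 ÷ 1.32556 = 0.984634
Product < 1; profitable direction is EUR → SGD → AUD → MXN → EUR.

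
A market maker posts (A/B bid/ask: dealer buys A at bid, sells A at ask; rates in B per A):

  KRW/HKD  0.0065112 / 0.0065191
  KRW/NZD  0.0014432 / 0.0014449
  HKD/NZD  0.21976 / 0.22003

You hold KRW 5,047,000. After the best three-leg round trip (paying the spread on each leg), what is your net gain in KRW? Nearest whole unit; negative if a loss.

Best loop KRW → NZD → HKD → KRW:
KRW 5,047,000 × 0.0014432 (sell KRW at bid) = NZD 7,283.83
NZD 7,283.83 ÷ 0.22003 (buy HKD at ask) = HKD 33,103.81
HKD 33,103.81 ÷ 0.0065191 (buy KRW at ask) = KRW 5,077,972

Net profit: KRW 30,972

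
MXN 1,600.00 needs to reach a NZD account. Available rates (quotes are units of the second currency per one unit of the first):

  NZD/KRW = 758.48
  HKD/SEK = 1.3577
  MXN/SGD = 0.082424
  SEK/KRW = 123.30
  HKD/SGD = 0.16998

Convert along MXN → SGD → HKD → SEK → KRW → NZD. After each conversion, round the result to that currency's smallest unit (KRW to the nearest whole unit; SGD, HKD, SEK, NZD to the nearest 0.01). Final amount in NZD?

MXN 1,600.00 × 0.082424 = SGD 131.88
SGD 131.88 ÷ 0.16998 = HKD 775.86
HKD 775.86 × 1.3577 = SEK 1,053.39
SEK 1,053.39 × 123.30 = KRW 129,883
KRW 129,883 ÷ 758.48 = NZD 171.24

NZD 171.24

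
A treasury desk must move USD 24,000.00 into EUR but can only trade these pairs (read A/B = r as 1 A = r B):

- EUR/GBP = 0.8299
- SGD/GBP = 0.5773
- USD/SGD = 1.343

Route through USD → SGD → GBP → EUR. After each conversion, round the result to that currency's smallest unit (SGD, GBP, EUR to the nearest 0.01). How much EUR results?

EUR 22,421.41

USD 24,000.00 × 1.343 = SGD 32,232.00
SGD 32,232.00 × 0.5773 = GBP 18,607.53
GBP 18,607.53 ÷ 0.8299 = EUR 22,421.41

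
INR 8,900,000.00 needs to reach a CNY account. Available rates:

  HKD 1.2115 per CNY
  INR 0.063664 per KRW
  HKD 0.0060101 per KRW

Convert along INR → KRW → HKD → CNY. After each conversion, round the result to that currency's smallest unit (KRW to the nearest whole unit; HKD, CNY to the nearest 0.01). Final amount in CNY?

INR 8,900,000.00 ÷ 0.063664 = KRW 139,796,431
KRW 139,796,431 × 0.0060101 = HKD 840,190.53
HKD 840,190.53 ÷ 1.2115 = CNY 693,512.61

CNY 693,512.61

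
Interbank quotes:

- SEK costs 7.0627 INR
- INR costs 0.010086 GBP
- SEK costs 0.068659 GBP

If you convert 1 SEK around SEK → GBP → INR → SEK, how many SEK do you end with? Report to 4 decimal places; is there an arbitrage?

0.9638 (arbitrage exists)

Around SEK → GBP → INR → SEK: 1 × 0.068659 ÷ 0.010086 ÷ 7.0627 = 0.963846
Product < 1; profitable direction is SEK → INR → GBP → SEK.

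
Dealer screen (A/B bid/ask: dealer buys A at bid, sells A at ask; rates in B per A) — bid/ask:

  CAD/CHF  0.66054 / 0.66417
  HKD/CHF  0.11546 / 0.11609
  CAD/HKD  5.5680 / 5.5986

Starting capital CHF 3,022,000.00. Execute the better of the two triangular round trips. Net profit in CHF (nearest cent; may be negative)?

Net profit: CHF 49,279.43

Best loop CHF → HKD → CAD → CHF:
CHF 3,022,000.00 ÷ 0.11609 (buy HKD at ask) = HKD 26,031,527.26
HKD 26,031,527.26 ÷ 5.5986 (buy CAD at ask) = CAD 4,649,649.42
CAD 4,649,649.42 × 0.66054 (sell CAD at bid) = CHF 3,071,279.43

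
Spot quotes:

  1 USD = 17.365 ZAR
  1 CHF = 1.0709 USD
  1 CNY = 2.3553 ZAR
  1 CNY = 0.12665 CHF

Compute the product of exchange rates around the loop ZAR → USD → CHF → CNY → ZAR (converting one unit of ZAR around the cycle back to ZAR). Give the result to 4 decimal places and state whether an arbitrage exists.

1.0000 (no arbitrage)

Around ZAR → USD → CHF → CNY → ZAR: 1 ÷ 17.365 ÷ 1.0709 ÷ 0.12665 × 2.3553 = 1.000040
Product ≈ 1 (deviation 0.004%, within rounding noise).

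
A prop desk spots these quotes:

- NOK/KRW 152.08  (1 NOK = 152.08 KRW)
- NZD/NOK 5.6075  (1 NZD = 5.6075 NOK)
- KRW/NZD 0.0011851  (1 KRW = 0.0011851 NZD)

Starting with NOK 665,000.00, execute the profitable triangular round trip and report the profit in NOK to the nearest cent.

Profit: NOK 7,075.45

Profitable loop is NOK → KRW → NZD → NOK:
NOK 665,000.00 × 152.08 = KRW 101,133,200
KRW 101,133,200 × 0.0011851 = NZD 119,852.96
NZD 119,852.96 × 5.6075 = NOK 672,075.45
Profit = NOK 672,075.45 − NOK 665,000.00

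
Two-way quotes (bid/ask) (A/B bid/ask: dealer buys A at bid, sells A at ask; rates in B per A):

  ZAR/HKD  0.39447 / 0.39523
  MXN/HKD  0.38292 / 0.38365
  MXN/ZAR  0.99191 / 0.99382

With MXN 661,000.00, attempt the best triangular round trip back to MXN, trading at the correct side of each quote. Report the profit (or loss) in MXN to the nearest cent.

Best loop MXN → ZAR → HKD → MXN:
MXN 661,000.00 × 0.99191 (sell MXN at bid) = ZAR 655,652.51
ZAR 655,652.51 × 0.39447 (sell ZAR at bid) = HKD 258,635.25
HKD 258,635.25 ÷ 0.38365 (buy MXN at ask) = MXN 674,143.74

Net profit: MXN 13,143.74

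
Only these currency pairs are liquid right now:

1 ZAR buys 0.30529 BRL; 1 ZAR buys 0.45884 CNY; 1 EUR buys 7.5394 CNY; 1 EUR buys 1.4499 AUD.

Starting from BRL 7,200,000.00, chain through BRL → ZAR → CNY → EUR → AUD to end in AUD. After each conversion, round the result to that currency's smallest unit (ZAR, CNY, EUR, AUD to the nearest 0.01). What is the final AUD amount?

BRL 7,200,000.00 ÷ 0.30529 = ZAR 23,584,133.12
ZAR 23,584,133.12 × 0.45884 = CNY 10,821,343.64
CNY 10,821,343.64 ÷ 7.5394 = EUR 1,435,305.68
EUR 1,435,305.68 × 1.4499 = AUD 2,081,049.71

AUD 2,081,049.71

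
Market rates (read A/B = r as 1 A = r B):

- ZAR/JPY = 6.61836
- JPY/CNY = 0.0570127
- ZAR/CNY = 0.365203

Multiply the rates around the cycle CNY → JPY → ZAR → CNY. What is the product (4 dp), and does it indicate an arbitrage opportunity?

0.9679 (arbitrage exists)

Around CNY → JPY → ZAR → CNY: 1 ÷ 0.0570127 ÷ 6.61836 × 0.365203 = 0.967860
Product < 1; profitable direction is CNY → ZAR → JPY → CNY.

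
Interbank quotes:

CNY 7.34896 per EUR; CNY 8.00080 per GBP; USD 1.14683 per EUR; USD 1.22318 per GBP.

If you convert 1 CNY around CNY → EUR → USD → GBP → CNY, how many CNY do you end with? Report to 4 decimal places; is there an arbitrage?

Around CNY → EUR → USD → GBP → CNY: 1 ÷ 7.34896 × 1.14683 ÷ 1.22318 × 8.00080 = 1.020743
Product > 1; profitable direction is CNY → EUR → USD → GBP → CNY.

1.0207 (arbitrage exists)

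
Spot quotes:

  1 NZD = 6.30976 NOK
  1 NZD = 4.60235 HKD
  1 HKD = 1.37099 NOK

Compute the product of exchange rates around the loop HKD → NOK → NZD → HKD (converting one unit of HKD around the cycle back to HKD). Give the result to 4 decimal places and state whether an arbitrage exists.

1.0000 (no arbitrage)

Around HKD → NOK → NZD → HKD: 1 × 1.37099 ÷ 6.30976 × 4.60235 = 1.000003
Product ≈ 1 (deviation 0.000%, within rounding noise).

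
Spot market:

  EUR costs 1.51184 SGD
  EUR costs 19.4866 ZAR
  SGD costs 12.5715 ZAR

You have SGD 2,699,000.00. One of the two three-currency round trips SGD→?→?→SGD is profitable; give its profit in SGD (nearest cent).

Profitable loop is SGD → EUR → ZAR → SGD:
SGD 2,699,000.00 ÷ 1.51184 = EUR 1,785,241.82
EUR 1,785,241.82 × 19.4866 = ZAR 34,788,293.34
ZAR 34,788,293.34 ÷ 12.5715 = SGD 2,767,234.88
Profit = SGD 2,767,234.88 − SGD 2,699,000.00

Profit: SGD 68,234.88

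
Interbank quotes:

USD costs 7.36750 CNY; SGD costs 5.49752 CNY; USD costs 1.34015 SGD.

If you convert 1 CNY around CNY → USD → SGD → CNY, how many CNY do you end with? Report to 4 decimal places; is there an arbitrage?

Around CNY → USD → SGD → CNY: 1 ÷ 7.36750 × 1.34015 × 5.49752 = 1.000000
Product ≈ 1 (deviation 0.000%, within rounding noise).

1.0000 (no arbitrage)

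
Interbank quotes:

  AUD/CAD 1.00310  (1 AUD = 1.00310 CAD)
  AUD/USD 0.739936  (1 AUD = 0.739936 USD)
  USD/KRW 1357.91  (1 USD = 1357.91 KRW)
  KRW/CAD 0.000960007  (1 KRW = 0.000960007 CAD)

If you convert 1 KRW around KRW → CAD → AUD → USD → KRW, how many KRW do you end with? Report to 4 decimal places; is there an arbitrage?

Around KRW → CAD → AUD → USD → KRW: 1 × 0.000960007 ÷ 1.00310 × 0.739936 × 1357.91 = 0.961602
Product < 1; profitable direction is KRW → USD → AUD → CAD → KRW.

0.9616 (arbitrage exists)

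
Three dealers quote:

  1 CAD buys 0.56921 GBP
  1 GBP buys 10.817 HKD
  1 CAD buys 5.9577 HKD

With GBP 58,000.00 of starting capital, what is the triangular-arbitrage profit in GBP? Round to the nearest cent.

Profit: GBP 1,941.65

Profitable loop is GBP → HKD → CAD → GBP:
GBP 58,000.00 × 10.817 = HKD 627,386.00
HKD 627,386.00 ÷ 5.9577 = CAD 105,306.75
CAD 105,306.75 × 0.56921 = GBP 59,941.65
Profit = GBP 59,941.65 − GBP 58,000.00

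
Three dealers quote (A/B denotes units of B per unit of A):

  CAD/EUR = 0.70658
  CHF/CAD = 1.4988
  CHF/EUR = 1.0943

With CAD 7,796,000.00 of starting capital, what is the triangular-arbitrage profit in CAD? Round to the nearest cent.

Profitable loop is CAD → CHF → EUR → CAD:
CAD 7,796,000.00 ÷ 1.4988 = CHF 5,201,494.53
CHF 5,201,494.53 × 1.0943 = EUR 5,691,995.46
EUR 5,691,995.46 ÷ 0.70658 = CAD 8,055,698.52
Profit = CAD 8,055,698.52 − CAD 7,796,000.00

Profit: CAD 259,698.52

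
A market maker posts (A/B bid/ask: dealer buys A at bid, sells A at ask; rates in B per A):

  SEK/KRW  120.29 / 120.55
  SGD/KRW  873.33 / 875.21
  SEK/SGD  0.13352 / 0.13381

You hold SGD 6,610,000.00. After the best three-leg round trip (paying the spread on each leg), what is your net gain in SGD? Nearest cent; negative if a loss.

Best loop SGD → SEK → KRW → SGD:
SGD 6,610,000.00 ÷ 0.13381 (buy SEK at ask) = SEK 49,398,400.72
SEK 49,398,400.72 × 120.29 (sell SEK at bid) = KRW 5,942,133,622
KRW 5,942,133,622 ÷ 875.21 (buy SGD at ask) = SGD 6,789,380.40

Net profit: SGD 179,380.40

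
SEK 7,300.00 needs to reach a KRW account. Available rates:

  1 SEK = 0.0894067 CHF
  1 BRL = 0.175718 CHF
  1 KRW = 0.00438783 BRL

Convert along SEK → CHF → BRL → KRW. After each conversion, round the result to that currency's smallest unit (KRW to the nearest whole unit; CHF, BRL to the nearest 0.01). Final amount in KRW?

SEK 7,300.00 × 0.0894067 = CHF 652.67
CHF 652.67 ÷ 0.175718 = BRL 3,714.30
BRL 3,714.30 ÷ 0.00438783 = KRW 846,500

KRW 846,500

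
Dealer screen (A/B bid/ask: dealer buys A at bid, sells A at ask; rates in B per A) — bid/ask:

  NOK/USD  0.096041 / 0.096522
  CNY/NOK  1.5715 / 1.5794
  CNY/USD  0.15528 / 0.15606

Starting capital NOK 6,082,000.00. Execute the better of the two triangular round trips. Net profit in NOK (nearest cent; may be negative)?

Best loop NOK → CNY → USD → NOK:
NOK 6,082,000.00 ÷ 1.5794 (buy CNY at ask) = CNY 3,850,829.43
CNY 3,850,829.43 × 0.15528 (sell CNY at bid) = USD 597,956.79
USD 597,956.79 ÷ 0.096522 (buy NOK at ask) = NOK 6,195,031.12

Net profit: NOK 113,031.12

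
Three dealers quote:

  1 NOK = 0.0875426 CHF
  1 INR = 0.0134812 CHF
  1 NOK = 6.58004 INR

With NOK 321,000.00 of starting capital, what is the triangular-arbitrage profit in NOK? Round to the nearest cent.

Profit: NOK 4,269.00

Profitable loop is NOK → INR → CHF → NOK:
NOK 321,000.00 × 6.58004 = INR 2,112,192.84
INR 2,112,192.84 × 0.0134812 = CHF 28,474.89
CHF 28,474.89 ÷ 0.0875426 = NOK 325,269.00
Profit = NOK 325,269.00 − NOK 321,000.00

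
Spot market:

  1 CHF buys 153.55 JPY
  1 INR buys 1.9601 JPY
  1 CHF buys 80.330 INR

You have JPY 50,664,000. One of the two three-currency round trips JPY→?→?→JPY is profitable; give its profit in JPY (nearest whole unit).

Profit: JPY 1,288,404

Profitable loop is JPY → CHF → INR → JPY:
JPY 50,664,000 ÷ 153.55 = CHF 329,951.16
CHF 329,951.16 × 80.330 = INR 26,504,976.36
INR 26,504,976.36 × 1.9601 = JPY 51,952,404
Profit = JPY 51,952,404 − JPY 50,664,000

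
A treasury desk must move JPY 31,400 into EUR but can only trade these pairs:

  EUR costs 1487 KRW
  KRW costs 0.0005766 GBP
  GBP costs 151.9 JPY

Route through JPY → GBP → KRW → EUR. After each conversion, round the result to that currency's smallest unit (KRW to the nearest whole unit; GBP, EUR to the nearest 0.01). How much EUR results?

JPY 31,400 ÷ 151.9 = GBP 206.71
GBP 206.71 ÷ 0.0005766 = KRW 358,498
KRW 358,498 ÷ 1487 = EUR 241.09

EUR 241.09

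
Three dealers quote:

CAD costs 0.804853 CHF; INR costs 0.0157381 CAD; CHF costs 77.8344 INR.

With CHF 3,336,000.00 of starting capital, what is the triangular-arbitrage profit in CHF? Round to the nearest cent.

Profit: CHF 47,651.23

Profitable loop is CHF → CAD → INR → CHF:
CHF 3,336,000.00 ÷ 0.804853 = CAD 4,144,856.27
CAD 4,144,856.27 ÷ 0.0157381 = INR 263,364,463.67
INR 263,364,463.67 ÷ 77.8344 = CHF 3,383,651.23
Profit = CHF 3,383,651.23 − CHF 3,336,000.00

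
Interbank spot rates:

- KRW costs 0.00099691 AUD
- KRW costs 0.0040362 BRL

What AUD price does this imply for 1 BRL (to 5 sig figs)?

BRL/AUD = 0.24699

1 BRL ÷ 0.0040362 = 247.758 KRW
247.758 KRW × 0.00099691 = 0.246992 AUD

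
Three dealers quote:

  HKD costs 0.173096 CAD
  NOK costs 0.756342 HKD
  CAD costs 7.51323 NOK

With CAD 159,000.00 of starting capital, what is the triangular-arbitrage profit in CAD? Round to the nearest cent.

Profitable loop is CAD → HKD → NOK → CAD:
CAD 159,000.00 ÷ 0.173096 = HKD 918,565.42
HKD 918,565.42 ÷ 0.756342 = NOK 1,214,484.22
NOK 1,214,484.22 ÷ 7.51323 = CAD 161,646.09
Profit = CAD 161,646.09 − CAD 159,000.00

Profit: CAD 2,646.09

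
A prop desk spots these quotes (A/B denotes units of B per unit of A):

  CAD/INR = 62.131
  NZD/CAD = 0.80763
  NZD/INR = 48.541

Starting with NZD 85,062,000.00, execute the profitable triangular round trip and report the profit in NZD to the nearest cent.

Profitable loop is NZD → CAD → INR → NZD:
NZD 85,062,000.00 × 0.80763 = CAD 68,698,623.06
CAD 68,698,623.06 × 62.131 = INR 4,268,314,149.34
INR 4,268,314,149.34 ÷ 48.541 = NZD 87,932,142.92
Profit = NZD 87,932,142.92 − NZD 85,062,000.00

Profit: NZD 2,870,142.92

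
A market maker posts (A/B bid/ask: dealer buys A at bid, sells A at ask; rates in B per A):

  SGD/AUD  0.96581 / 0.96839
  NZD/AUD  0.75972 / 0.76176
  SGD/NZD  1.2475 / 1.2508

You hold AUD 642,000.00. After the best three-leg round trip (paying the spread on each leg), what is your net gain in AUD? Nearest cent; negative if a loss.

Best loop AUD → NZD → SGD → AUD:
AUD 642,000.00 ÷ 0.76176 (buy NZD at ask) = NZD 842,785.13
NZD 842,785.13 ÷ 1.2508 (buy SGD at ask) = SGD 673,796.87
SGD 673,796.87 × 0.96581 (sell SGD at bid) = AUD 650,759.76

Net profit: AUD 8,759.76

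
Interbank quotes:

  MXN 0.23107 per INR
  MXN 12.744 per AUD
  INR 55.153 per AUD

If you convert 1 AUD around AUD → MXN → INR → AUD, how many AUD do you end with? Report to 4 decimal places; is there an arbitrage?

1.0000 (no arbitrage)

Around AUD → MXN → INR → AUD: 1 × 12.744 ÷ 0.23107 ÷ 55.153 = 0.999984
Product ≈ 1 (deviation 0.002%, within rounding noise).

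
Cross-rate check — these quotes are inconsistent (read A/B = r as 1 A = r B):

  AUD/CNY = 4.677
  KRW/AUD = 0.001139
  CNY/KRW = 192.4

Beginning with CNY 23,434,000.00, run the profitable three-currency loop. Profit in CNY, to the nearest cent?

Profitable loop is CNY → KRW → AUD → CNY:
CNY 23,434,000.00 × 192.4 = KRW 4,508,701,600
KRW 4,508,701,600 × 0.001139 = AUD 5,135,411.12
AUD 5,135,411.12 × 4.677 = CNY 24,018,317.82
Profit = CNY 24,018,317.82 − CNY 23,434,000.00

Profit: CNY 584,317.82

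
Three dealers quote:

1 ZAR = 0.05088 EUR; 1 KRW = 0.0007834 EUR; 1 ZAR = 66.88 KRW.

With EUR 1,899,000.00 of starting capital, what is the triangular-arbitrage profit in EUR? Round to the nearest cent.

Profit: EUR 56,499.43

Profitable loop is EUR → ZAR → KRW → EUR:
EUR 1,899,000.00 ÷ 0.05088 = ZAR 37,323,113.21
ZAR 37,323,113.21 × 66.88 = KRW 2,496,169,811
KRW 2,496,169,811 × 0.0007834 = EUR 1,955,499.43
Profit = EUR 1,955,499.43 − EUR 1,899,000.00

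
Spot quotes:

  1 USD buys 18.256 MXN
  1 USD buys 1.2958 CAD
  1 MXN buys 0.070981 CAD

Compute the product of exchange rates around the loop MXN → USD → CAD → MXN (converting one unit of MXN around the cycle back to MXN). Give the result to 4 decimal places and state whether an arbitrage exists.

Around MXN → USD → CAD → MXN: 1 ÷ 18.256 × 1.2958 ÷ 0.070981 = 0.999978
Product ≈ 1 (deviation 0.002%, within rounding noise).

1.0000 (no arbitrage)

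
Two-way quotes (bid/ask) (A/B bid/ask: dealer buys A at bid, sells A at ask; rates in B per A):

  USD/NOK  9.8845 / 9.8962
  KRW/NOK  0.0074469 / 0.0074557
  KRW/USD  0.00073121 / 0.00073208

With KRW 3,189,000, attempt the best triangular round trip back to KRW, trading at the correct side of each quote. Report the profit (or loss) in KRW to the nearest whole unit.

Best loop KRW → NOK → USD → KRW:
KRW 3,189,000 × 0.0074469 (sell KRW at bid) = NOK 23,748.16
NOK 23,748.16 ÷ 9.8962 (buy USD at ask) = USD 2,399.73
USD 2,399.73 ÷ 0.00073208 (buy KRW at ask) = KRW 3,277,955

Net profit: KRW 88,955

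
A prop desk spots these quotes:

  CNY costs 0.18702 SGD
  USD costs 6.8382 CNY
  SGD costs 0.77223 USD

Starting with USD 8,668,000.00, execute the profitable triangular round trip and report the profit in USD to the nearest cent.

Profit: USD 108,924.89

Profitable loop is USD → SGD → CNY → USD:
USD 8,668,000.00 ÷ 0.77223 = SGD 11,224,635.15
SGD 11,224,635.15 ÷ 0.18702 = CNY 60,018,367.81
CNY 60,018,367.81 ÷ 6.8382 = USD 8,776,924.89
Profit = USD 8,776,924.89 − USD 8,668,000.00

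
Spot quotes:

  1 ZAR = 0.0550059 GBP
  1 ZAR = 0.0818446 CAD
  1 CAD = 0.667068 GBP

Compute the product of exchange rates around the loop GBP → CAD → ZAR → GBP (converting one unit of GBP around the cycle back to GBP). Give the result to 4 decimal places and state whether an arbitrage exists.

1.0075 (arbitrage exists)

Around GBP → CAD → ZAR → GBP: 1 ÷ 0.667068 ÷ 0.0818446 × 0.0550059 = 1.007509
Product > 1; profitable direction is GBP → CAD → ZAR → GBP.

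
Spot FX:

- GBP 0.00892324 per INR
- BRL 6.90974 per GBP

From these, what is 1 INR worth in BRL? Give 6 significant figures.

1 INR × 0.00892324 = 0.00892324 GBP
0.00892324 GBP × 6.90974 = 0.0616573 BRL

INR/BRL = 0.0616573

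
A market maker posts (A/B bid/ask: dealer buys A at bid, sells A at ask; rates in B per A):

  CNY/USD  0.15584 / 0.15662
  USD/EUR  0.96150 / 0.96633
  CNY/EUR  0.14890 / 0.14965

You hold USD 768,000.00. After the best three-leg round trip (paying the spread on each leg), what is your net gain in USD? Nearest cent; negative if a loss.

Best loop USD → EUR → CNY → USD:
USD 768,000.00 × 0.96150 (sell USD at bid) = EUR 738,432.00
EUR 738,432.00 ÷ 0.14965 (buy CNY at ask) = CNY 4,934,393.59
CNY 4,934,393.59 × 0.15584 (sell CNY at bid) = USD 768,975.90

Net profit: USD 975.90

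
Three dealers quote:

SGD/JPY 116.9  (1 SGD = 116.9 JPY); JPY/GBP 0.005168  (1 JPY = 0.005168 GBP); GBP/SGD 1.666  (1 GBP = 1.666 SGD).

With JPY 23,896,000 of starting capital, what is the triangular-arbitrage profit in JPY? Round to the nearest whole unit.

Profitable loop is JPY → GBP → SGD → JPY:
JPY 23,896,000 × 0.005168 = GBP 123,494.53
GBP 123,494.53 × 1.666 = SGD 205,741.88
SGD 205,741.88 × 116.9 = JPY 24,051,226
Profit = JPY 24,051,226 − JPY 23,896,000

Profit: JPY 155,226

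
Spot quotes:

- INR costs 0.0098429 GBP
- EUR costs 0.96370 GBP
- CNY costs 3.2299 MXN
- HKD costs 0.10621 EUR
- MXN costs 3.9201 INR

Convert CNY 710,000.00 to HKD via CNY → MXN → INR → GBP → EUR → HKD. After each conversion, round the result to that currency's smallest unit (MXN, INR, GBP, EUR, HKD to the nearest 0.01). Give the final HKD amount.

CNY 710,000.00 × 3.2299 = MXN 2,293,229.00
MXN 2,293,229.00 × 3.9201 = INR 8,989,687.00
INR 8,989,687.00 × 0.0098429 = GBP 88,484.59
GBP 88,484.59 ÷ 0.96370 = EUR 91,817.57
EUR 91,817.57 ÷ 0.10621 = HKD 864,490.82

HKD 864,490.82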